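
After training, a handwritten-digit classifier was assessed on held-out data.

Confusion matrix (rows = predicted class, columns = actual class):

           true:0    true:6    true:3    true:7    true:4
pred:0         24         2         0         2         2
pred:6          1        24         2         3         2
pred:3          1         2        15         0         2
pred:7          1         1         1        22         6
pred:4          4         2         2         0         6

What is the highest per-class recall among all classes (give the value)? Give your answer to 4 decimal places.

Per-class recall (TP/(TP+FN)):
  0: TP=24, FN=1+1+1+4=7 → 24/31 = 0.77419
  6: TP=24, FN=2+2+1+2=7 → 24/31 = 0.77419
  3: TP=15, FN=0+2+1+2=5 → 15/20 = 0.75000
  7: TP=22, FN=2+3+0+0=5 → 22/27 = 0.81481
  4: TP=6, FN=2+2+2+6=12 → 6/18 = 0.33333
Highest is class '7' with recall = 0.8148.

0.8148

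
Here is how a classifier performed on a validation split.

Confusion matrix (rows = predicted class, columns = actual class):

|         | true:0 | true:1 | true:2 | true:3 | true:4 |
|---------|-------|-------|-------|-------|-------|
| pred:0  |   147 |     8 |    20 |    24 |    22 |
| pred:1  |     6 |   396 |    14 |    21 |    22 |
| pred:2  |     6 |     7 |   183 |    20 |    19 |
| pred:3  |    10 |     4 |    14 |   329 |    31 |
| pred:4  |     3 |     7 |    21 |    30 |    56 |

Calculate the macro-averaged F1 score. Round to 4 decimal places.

Per-class F1 score (2·TP/(2·TP+FP+FN)):
  0: TP=147, FP=8+20+24+22=74, FN=6+6+10+3=25 → 294/393 = 0.74809
  1: TP=396, FP=6+14+21+22=63, FN=8+7+4+7=26 → 792/881 = 0.89898
  2: TP=183, FP=6+7+20+19=52, FN=20+14+14+21=69 → 366/487 = 0.75154
  3: TP=329, FP=10+4+14+31=59, FN=24+21+20+30=95 → 658/812 = 0.81034
  4: TP=56, FP=3+7+21+30=61, FN=22+22+19+31=94 → 112/267 = 0.41948
Macro-F1 score = mean = (0.74809 + 0.89898 + 0.75154 + 0.81034 + 0.41948) / 5 = 0.7257

0.7257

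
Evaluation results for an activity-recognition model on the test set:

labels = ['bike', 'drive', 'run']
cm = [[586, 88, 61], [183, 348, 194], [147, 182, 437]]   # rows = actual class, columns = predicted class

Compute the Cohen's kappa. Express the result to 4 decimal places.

Observed agreement pₒ = trace/N = 1371/2226 = 0.61590
Expected agreement pₑ = Σ (rowᵢ·colᵢ)/N² = (735·916 + 725·618 + 766·692)/2226² = 0.33327
κ = (pₒ − pₑ)/(1 − pₑ) = (0.61590 − 0.33327)/(1 − 0.33327) = 0.4239

0.4239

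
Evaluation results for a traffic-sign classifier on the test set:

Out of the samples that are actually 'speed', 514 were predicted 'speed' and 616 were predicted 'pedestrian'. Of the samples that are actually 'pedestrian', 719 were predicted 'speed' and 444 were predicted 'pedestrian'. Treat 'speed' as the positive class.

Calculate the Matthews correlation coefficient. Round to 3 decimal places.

-0.164

MCC = (TP·TN − FP·FN) / √((TP+FP)(TP+FN)(TN+FP)(TN+FN))
Numerator = 514·444 − 719·616 = -214688
Denominator = √(1233·1130·1163·1060) = √1717620046200 = 1310580.0419
MCC = -214688 / 1310580.0419 = -0.164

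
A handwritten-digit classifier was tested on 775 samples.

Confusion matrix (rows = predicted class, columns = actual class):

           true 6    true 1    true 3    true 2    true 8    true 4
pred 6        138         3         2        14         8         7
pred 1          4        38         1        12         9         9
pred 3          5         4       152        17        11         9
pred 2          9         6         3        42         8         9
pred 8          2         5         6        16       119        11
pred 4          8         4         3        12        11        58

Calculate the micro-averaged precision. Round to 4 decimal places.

0.7058

Micro-averaging pools counts across classes: ΣTP=547, ΣFP=228, ΣFN=228.
Micro-precision = TP/(TP+FP) on pooled counts = 0.7058 (equals overall accuracy in single-label multiclass).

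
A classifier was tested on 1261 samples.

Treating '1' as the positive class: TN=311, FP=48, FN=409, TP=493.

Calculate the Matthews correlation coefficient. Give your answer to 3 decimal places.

0.376

MCC = (TP·TN − FP·FN) / √((TP+FP)(TP+FN)(TN+FP)(TN+FN))
Numerator = 493·311 − 48·409 = 133691
Denominator = √(541·902·359·720) = √126133587360 = 355152.9070
MCC = 133691 / 355152.9070 = 0.376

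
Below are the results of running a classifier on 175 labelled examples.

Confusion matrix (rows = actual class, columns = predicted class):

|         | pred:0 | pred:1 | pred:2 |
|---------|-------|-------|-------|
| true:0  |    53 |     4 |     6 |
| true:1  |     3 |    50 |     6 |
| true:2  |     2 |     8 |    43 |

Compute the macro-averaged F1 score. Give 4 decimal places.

Per-class F1 score (2·TP/(2·TP+FP+FN)):
  0: TP=53, FP=3+2=5, FN=4+6=10 → 106/121 = 0.87603
  1: TP=50, FP=4+8=12, FN=3+6=9 → 100/121 = 0.82645
  2: TP=43, FP=6+6=12, FN=2+8=10 → 86/108 = 0.79630
Macro-F1 score = mean = (0.87603 + 0.82645 + 0.79630) / 3 = 0.8329

0.8329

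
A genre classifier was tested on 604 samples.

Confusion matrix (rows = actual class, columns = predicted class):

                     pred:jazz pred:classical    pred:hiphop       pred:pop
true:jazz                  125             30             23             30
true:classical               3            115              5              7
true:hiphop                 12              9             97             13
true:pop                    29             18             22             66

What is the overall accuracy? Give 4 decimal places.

0.6672

Accuracy = trace / total = (125+115+97+66=403) / 604 = 403/604 = 0.6672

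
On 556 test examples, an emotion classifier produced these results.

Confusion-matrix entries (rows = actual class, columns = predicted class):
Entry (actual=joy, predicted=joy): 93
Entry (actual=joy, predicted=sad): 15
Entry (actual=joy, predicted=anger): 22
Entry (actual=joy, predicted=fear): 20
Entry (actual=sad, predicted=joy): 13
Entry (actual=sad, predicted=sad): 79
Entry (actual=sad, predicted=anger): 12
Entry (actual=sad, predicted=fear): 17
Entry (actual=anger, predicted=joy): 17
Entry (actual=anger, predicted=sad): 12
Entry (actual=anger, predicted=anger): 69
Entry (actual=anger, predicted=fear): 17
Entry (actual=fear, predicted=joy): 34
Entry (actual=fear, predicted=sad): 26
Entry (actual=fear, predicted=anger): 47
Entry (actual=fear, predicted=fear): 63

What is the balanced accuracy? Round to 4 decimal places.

Balanced accuracy = mean of per-class recall.
  joy: recall = 93/150 = 0.62000
  sad: recall = 79/121 = 0.65289
  anger: recall = 69/115 = 0.60000
  fear: recall = 63/170 = 0.37059
Mean = (0.62000 + 0.65289 + 0.60000 + 0.37059) / 4 = 0.5609

0.5609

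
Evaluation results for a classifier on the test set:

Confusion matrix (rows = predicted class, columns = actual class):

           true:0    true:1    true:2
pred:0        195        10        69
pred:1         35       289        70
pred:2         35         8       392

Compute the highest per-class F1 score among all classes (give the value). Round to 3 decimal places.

Per-class F1 score (2·TP/(2·TP+FP+FN)):
  0: TP=195, FP=10+69=79, FN=35+35=70 → 390/539 = 0.7236
  1: TP=289, FP=35+70=105, FN=10+8=18 → 578/701 = 0.8245
  2: TP=392, FP=35+8=43, FN=69+70=139 → 784/966 = 0.8116
Highest is class '1' with F1 score = 0.825.

0.825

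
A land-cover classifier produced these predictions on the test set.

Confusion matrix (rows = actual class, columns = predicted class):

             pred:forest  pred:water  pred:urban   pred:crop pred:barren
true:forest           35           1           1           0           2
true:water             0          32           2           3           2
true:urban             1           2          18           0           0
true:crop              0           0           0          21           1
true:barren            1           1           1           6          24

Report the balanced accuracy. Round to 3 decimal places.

Balanced accuracy = mean of per-class recall.
  forest: recall = 35/39 = 0.8974
  water: recall = 32/39 = 0.8205
  urban: recall = 18/21 = 0.8571
  crop: recall = 21/22 = 0.9545
  barren: recall = 24/33 = 0.7273
Mean = (0.8974 + 0.8205 + 0.8571 + 0.9545 + 0.7273) / 5 = 0.851

0.851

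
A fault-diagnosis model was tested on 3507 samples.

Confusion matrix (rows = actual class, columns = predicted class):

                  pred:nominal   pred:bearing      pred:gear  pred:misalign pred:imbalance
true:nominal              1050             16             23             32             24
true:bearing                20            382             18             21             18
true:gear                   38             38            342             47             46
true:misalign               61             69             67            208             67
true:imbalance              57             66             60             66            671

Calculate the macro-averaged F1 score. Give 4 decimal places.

0.7115

Per-class F1 score (2·TP/(2·TP+FP+FN)):
  nominal: TP=1050, FP=20+38+61+57=176, FN=16+23+32+24=95 → 2100/2371 = 0.88570
  bearing: TP=382, FP=16+38+69+66=189, FN=20+18+21+18=77 → 764/1030 = 0.74175
  gear: TP=342, FP=23+18+67+60=168, FN=38+38+47+46=169 → 684/1021 = 0.66993
  misalign: TP=208, FP=32+21+47+66=166, FN=61+69+67+67=264 → 416/846 = 0.49173
  imbalance: TP=671, FP=24+18+46+67=155, FN=57+66+60+66=249 → 1342/1746 = 0.76861
Macro-F1 score = mean = (0.88570 + 0.74175 + 0.66993 + 0.49173 + 0.76861) / 5 = 0.7115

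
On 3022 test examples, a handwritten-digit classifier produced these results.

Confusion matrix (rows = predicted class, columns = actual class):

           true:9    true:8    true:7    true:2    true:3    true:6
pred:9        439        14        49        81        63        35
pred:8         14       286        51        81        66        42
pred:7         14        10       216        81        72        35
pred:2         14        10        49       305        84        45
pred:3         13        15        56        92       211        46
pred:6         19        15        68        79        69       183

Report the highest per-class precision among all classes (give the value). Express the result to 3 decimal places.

0.645

Per-class precision (TP/(TP+FP)):
  9: TP=439, FP=14+49+81+63+35=242 → 439/681 = 0.6446
  8: TP=286, FP=14+51+81+66+42=254 → 286/540 = 0.5296
  7: TP=216, FP=14+10+81+72+35=212 → 216/428 = 0.5047
  2: TP=305, FP=14+10+49+84+45=202 → 305/507 = 0.6016
  3: TP=211, FP=13+15+56+92+46=222 → 211/433 = 0.4873
  6: TP=183, FP=19+15+68+79+69=250 → 183/433 = 0.4226
Highest is class '9' with precision = 0.645.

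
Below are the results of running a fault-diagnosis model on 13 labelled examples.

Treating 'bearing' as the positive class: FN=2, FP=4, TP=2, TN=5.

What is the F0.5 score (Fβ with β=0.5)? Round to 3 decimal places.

Fβ = (1+β²)·TP / ((1+β²)·TP + β²·FN + FP), with β²=1/4
= 1.25·2 / (1.25·2 + 0.25·2 + 4) = 0.357

0.357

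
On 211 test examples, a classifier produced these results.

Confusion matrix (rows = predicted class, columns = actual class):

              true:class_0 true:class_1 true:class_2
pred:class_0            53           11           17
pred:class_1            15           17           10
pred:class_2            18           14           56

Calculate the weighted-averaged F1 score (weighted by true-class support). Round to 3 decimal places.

0.597

Per-class F1 score (2·TP/(2·TP+FP+FN)):
  class_0: TP=53, FP=11+17=28, FN=15+18=33 → 106/167 = 0.6347
  class_1: TP=17, FP=15+10=25, FN=11+14=25 → 34/84 = 0.4048
  class_2: TP=56, FP=18+14=32, FN=17+10=27 → 112/171 = 0.6550
Weighted-F1 score = Σ (supportᵢ/N)·F1 scoreᵢ with N=211: (86/211)·0.6347 + (42/211)·0.4048 + (83/211)·0.6550 = 0.597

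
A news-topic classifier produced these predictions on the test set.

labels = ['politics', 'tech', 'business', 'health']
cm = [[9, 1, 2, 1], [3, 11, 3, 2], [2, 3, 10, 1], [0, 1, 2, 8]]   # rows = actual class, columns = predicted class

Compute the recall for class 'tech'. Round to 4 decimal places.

0.5789

One-vs-rest for 'tech': TP = diagonal; FP = other classes predicted 'tech'; FN = 'tech' predicted as other.
recall = TP/(TP+FN).
tech: TP=11, FN=3+3+2=8 → 11/19 = 0.57895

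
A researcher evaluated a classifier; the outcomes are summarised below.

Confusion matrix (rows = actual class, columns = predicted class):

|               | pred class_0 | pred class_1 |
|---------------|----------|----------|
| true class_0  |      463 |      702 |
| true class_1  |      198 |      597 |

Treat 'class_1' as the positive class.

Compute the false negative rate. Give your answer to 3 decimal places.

FNR = FN/(FN+TP) = 198/(198+597) = 0.249

0.249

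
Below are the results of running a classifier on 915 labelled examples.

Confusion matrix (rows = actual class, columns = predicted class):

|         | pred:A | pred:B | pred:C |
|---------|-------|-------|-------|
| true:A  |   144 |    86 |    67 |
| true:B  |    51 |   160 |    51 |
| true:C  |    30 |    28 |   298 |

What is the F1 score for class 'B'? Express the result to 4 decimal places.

F1 score = 2·TP/(2·TP+FP+FN).
B: TP=160, FP=86+28=114, FN=51+51=102 → 320/536 = 0.59701

0.5970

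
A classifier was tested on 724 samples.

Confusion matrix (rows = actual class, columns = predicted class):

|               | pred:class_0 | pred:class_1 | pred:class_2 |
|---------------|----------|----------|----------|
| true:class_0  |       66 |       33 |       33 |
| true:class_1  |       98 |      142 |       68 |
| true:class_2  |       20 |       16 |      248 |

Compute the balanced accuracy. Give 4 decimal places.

Balanced accuracy = mean of per-class recall.
  class_0: recall = 66/132 = 0.50000
  class_1: recall = 142/308 = 0.46104
  class_2: recall = 248/284 = 0.87324
Mean = (0.50000 + 0.46104 + 0.87324) / 3 = 0.6114

0.6114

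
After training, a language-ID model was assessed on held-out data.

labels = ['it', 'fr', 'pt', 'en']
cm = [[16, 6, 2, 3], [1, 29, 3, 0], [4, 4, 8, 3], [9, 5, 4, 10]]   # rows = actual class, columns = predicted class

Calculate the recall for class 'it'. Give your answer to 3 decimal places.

Take TP from the diagonal, FP from the rest of the 'it' prediction marginal, FN from the rest of the 'it' actual marginal.
recall = TP/(TP+FN).
it: TP=16, FN=6+2+3=11 → 16/27 = 0.5926

0.593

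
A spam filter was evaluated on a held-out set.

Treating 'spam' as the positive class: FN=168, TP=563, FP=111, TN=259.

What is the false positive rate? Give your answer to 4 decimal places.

0.3000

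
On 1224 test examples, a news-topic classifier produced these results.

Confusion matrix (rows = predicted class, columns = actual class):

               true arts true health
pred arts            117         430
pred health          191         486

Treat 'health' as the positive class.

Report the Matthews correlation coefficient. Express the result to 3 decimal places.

-0.078

MCC = (TP·TN − FP·FN) / √((TP+FP)(TP+FN)(TN+FP)(TN+FN))
Numerator = 486·117 − 191·430 = -25268
Denominator = √(677·916·308·547) = √104477358832 = 323229.5760
MCC = -25268 / 323229.5760 = -0.078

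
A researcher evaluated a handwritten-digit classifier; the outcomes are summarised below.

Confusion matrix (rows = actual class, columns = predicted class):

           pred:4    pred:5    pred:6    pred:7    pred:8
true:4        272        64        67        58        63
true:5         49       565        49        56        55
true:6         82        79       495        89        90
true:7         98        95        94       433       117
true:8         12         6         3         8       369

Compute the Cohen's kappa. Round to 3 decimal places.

0.540

Observed agreement pₒ = trace/N = 2134/3368 = 0.6336
Expected agreement pₑ = Σ (rowᵢ·colᵢ)/N² = (524·513 + 774·809 + 835·708 + 837·644 + 398·694)/3368² = 0.2029
κ = (pₒ − pₑ)/(1 − pₑ) = (0.6336 − 0.2029)/(1 − 0.2029) = 0.540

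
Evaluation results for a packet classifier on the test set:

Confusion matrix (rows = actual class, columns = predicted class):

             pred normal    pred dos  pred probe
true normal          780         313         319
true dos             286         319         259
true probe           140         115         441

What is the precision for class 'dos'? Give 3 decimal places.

0.427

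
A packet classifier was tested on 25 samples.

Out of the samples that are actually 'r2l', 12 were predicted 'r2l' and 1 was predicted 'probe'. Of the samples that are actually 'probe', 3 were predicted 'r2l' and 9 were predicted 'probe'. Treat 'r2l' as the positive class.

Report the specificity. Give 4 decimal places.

0.7500

Specificity = TN/(TN+FP) = 9/(9+3) = 0.7500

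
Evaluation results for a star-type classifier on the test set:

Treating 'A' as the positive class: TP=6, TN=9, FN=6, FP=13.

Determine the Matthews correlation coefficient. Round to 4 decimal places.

-0.0875

MCC = (TP·TN − FP·FN) / √((TP+FP)(TP+FN)(TN+FP)(TN+FN))
Numerator = 6·9 − 13·6 = -24
Denominator = √(19·12·22·15) = √75240 = 274.2991
MCC = -24 / 274.2991 = -0.0875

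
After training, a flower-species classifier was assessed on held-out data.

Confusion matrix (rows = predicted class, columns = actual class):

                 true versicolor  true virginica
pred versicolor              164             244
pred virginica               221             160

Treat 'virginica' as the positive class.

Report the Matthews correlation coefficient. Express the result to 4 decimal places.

MCC = (TP·TN − FP·FN) / √((TP+FP)(TP+FN)(TN+FP)(TN+FN))
Numerator = 160·164 − 221·244 = -27684
Denominator = √(381·404·385·408) = √24178381920 = 155493.9932
MCC = -27684 / 155493.9932 = -0.1780

-0.1780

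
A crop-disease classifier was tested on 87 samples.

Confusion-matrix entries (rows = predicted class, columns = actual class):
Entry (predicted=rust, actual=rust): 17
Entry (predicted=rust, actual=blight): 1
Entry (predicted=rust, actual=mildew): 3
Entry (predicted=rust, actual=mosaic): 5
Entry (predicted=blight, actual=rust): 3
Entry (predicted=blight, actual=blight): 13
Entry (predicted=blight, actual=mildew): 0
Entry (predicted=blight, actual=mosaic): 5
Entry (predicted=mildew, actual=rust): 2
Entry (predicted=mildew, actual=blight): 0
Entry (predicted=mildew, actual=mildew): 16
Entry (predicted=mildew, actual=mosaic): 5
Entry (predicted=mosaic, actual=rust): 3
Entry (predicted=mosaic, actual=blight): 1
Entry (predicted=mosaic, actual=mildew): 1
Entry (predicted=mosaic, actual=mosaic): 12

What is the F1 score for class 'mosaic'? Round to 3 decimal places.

0.545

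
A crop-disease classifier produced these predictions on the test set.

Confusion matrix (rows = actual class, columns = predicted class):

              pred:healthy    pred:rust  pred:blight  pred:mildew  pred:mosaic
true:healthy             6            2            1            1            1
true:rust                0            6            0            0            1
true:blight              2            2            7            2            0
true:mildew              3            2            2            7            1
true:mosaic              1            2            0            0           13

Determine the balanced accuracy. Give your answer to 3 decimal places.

0.644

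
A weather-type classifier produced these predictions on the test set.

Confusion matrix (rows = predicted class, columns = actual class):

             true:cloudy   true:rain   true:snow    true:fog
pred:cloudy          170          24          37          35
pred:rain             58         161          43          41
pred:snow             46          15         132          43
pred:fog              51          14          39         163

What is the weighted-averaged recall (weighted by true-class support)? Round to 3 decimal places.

Per-class recall (TP/(TP+FN)):
  cloudy: TP=170, FN=58+46+51=155 → 170/325 = 0.5231
  rain: TP=161, FN=24+15+14=53 → 161/214 = 0.7523
  snow: TP=132, FN=37+43+39=119 → 132/251 = 0.5259
  fog: TP=163, FN=35+41+43=119 → 163/282 = 0.5780
Weighted-recall = Σ (supportᵢ/N)·recallᵢ with N=1072: (325/1072)·0.5231 + (214/1072)·0.7523 + (251/1072)·0.5259 + (282/1072)·0.5780 = 0.584

0.584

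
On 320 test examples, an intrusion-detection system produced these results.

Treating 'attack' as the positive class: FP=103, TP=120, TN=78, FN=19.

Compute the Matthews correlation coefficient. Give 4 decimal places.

MCC = (TP·TN − FP·FN) / √((TP+FP)(TP+FN)(TN+FP)(TN+FN))
Numerator = 120·78 − 103·19 = 7403
Denominator = √(223·139·181·97) = √544214329 = 23328.4018
MCC = 7403 / 23328.4018 = 0.3173

0.3173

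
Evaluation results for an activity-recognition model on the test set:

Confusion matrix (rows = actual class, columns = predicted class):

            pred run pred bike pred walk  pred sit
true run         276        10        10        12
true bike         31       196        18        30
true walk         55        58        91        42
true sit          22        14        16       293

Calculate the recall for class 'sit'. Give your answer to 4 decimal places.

Take TP from the diagonal, FP from the rest of the 'sit' prediction marginal, FN from the rest of the 'sit' actual marginal.
recall = TP/(TP+FN).
sit: TP=293, FN=22+14+16=52 → 293/345 = 0.84928

0.8493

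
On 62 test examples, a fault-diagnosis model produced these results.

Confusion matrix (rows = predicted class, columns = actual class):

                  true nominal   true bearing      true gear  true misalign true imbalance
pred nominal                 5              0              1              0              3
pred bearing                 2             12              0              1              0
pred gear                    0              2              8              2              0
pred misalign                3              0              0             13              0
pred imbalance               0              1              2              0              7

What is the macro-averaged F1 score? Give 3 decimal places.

0.707

Per-class F1 score (2·TP/(2·TP+FP+FN)):
  nominal: TP=5, FP=0+1+0+3=4, FN=2+0+3+0=5 → 10/19 = 0.5263
  bearing: TP=12, FP=2+0+1+0=3, FN=0+2+0+1=3 → 24/30 = 0.8000
  gear: TP=8, FP=0+2+2+0=4, FN=1+0+0+2=3 → 16/23 = 0.6957
  misalign: TP=13, FP=3+0+0+0=3, FN=0+1+2+0=3 → 26/32 = 0.8125
  imbalance: TP=7, FP=0+1+2+0=3, FN=3+0+0+0=3 → 14/20 = 0.7000
Macro-F1 score = mean = (0.5263 + 0.8000 + 0.6957 + 0.8125 + 0.7000) / 5 = 0.707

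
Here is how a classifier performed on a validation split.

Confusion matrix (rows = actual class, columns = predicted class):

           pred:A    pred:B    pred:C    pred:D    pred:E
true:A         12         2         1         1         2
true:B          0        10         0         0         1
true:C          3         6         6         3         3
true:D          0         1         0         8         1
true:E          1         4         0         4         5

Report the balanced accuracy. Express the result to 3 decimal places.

Balanced accuracy = mean of per-class recall.
  A: recall = 12/18 = 0.6667
  B: recall = 10/11 = 0.9091
  C: recall = 6/21 = 0.2857
  D: recall = 8/10 = 0.8000
  E: recall = 5/14 = 0.3571
Mean = (0.6667 + 0.9091 + 0.2857 + 0.8000 + 0.3571) / 5 = 0.604

0.604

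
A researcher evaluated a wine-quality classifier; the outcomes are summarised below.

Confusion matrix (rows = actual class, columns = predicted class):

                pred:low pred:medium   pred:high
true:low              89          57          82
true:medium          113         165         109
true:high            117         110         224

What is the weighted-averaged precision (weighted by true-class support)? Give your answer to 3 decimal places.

0.468

Per-class precision (TP/(TP+FP)):
  low: TP=89, FP=113+117=230 → 89/319 = 0.2790
  medium: TP=165, FP=57+110=167 → 165/332 = 0.4970
  high: TP=224, FP=82+109=191 → 224/415 = 0.5398
Weighted-precision = Σ (supportᵢ/N)·precisionᵢ with N=1066: (228/1066)·0.2790 + (387/1066)·0.4970 + (451/1066)·0.5398 = 0.468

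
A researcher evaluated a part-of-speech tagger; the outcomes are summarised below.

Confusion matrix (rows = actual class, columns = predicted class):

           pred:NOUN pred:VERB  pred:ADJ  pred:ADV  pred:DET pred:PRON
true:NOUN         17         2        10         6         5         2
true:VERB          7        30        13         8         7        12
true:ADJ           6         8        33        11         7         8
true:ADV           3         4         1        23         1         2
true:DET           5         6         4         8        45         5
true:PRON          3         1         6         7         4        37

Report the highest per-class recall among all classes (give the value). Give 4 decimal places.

0.6765

Per-class recall (TP/(TP+FN)):
  NOUN: TP=17, FN=2+10+6+5+2=25 → 17/42 = 0.40476
  VERB: TP=30, FN=7+13+8+7+12=47 → 30/77 = 0.38961
  ADJ: TP=33, FN=6+8+11+7+8=40 → 33/73 = 0.45205
  ADV: TP=23, FN=3+4+1+1+2=11 → 23/34 = 0.67647
  DET: TP=45, FN=5+6+4+8+5=28 → 45/73 = 0.61644
  PRON: TP=37, FN=3+1+6+7+4=21 → 37/58 = 0.63793
Highest is class 'ADV' with recall = 0.6765.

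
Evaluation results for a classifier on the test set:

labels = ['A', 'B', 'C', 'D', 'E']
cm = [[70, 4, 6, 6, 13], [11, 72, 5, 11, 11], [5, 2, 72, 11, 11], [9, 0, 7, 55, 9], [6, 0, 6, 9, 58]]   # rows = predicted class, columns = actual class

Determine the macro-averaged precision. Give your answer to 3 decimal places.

Per-class precision (TP/(TP+FP)):
  A: TP=70, FP=4+6+6+13=29 → 70/99 = 0.7071
  B: TP=72, FP=11+5+11+11=38 → 72/110 = 0.6545
  C: TP=72, FP=5+2+11+11=29 → 72/101 = 0.7129
  D: TP=55, FP=9+0+7+9=25 → 55/80 = 0.6875
  E: TP=58, FP=6+0+6+9=21 → 58/79 = 0.7342
Macro-precision = mean = (0.7071 + 0.6545 + 0.7129 + 0.6875 + 0.7342) / 5 = 0.699

0.699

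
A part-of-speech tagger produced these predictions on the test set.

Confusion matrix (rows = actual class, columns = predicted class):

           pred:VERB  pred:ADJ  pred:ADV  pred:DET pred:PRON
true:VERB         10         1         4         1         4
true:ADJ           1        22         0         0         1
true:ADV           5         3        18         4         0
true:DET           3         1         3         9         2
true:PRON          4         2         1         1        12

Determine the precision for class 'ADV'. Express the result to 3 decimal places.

0.692

Take TP from the diagonal, FP from the rest of the 'ADV' prediction marginal, FN from the rest of the 'ADV' actual marginal.
precision = TP/(TP+FP).
ADV: TP=18, FP=4+0+3+1=8 → 18/26 = 0.6923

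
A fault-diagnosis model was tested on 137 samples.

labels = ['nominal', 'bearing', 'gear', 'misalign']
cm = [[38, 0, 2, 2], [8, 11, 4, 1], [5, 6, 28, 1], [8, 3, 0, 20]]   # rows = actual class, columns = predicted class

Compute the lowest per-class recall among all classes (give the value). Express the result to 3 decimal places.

Per-class recall (TP/(TP+FN)):
  nominal: TP=38, FN=0+2+2=4 → 38/42 = 0.9048
  bearing: TP=11, FN=8+4+1=13 → 11/24 = 0.4583
  gear: TP=28, FN=5+6+1=12 → 28/40 = 0.7000
  misalign: TP=20, FN=8+3+0=11 → 20/31 = 0.6452
Lowest is class 'bearing' with recall = 0.458.

0.458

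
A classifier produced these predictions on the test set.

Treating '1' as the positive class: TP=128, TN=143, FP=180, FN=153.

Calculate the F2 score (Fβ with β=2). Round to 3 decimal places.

Fβ = (1+β²)·TP / ((1+β²)·TP + β²·FN + FP), with β²=4
= 5·128 / (5·128 + 4·153 + 180) = 0.447

0.447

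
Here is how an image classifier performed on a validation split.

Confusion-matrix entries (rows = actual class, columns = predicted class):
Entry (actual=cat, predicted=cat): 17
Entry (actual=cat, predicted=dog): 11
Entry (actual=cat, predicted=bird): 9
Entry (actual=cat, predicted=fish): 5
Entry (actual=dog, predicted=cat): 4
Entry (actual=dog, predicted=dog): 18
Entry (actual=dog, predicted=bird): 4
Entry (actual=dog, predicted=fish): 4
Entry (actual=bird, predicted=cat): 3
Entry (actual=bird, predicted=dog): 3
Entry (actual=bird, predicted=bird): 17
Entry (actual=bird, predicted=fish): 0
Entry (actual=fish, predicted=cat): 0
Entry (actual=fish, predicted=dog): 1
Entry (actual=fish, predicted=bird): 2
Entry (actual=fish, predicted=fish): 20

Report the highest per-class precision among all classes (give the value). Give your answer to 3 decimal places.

0.708

Per-class precision (TP/(TP+FP)):
  cat: TP=17, FP=4+3+0=7 → 17/24 = 0.7083
  dog: TP=18, FP=11+3+1=15 → 18/33 = 0.5455
  bird: TP=17, FP=9+4+2=15 → 17/32 = 0.5313
  fish: TP=20, FP=5+4+0=9 → 20/29 = 0.6897
Highest is class 'cat' with precision = 0.708.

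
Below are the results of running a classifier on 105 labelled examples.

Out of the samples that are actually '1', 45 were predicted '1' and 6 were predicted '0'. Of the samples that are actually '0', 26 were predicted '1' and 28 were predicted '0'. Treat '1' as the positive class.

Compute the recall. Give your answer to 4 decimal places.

Recall = TP/(TP+FN) = 45/(45+6) = 45/51 = 0.8824

0.8824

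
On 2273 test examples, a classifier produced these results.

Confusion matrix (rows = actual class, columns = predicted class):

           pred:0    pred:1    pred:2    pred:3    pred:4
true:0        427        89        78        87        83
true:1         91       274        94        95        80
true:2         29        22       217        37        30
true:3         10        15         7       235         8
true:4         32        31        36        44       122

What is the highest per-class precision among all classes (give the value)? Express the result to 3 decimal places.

0.725

Per-class precision (TP/(TP+FP)):
  0: TP=427, FP=91+29+10+32=162 → 427/589 = 0.7250
  1: TP=274, FP=89+22+15+31=157 → 274/431 = 0.6357
  2: TP=217, FP=78+94+7+36=215 → 217/432 = 0.5023
  3: TP=235, FP=87+95+37+44=263 → 235/498 = 0.4719
  4: TP=122, FP=83+80+30+8=201 → 122/323 = 0.3777
Highest is class '0' with precision = 0.725.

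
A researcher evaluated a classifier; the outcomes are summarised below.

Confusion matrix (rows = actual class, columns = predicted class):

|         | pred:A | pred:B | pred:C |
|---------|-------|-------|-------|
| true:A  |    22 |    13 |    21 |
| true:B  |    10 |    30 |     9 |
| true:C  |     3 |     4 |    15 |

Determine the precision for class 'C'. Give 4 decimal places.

precision = TP/(TP+FP).
C: TP=15, FP=21+9=30 → 15/45 = 0.33333

0.3333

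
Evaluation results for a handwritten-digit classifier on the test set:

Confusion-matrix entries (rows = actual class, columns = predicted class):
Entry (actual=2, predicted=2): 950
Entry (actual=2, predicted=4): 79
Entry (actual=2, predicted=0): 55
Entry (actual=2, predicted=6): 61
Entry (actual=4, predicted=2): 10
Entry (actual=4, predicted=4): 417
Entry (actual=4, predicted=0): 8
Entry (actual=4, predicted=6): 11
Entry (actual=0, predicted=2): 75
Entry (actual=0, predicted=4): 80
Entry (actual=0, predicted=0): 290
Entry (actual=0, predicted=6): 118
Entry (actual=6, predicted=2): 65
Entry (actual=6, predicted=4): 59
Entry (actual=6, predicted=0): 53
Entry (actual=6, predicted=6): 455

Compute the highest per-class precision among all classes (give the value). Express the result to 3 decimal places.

Per-class precision (TP/(TP+FP)):
  2: TP=950, FP=10+75+65=150 → 950/1100 = 0.8636
  4: TP=417, FP=79+80+59=218 → 417/635 = 0.6567
  0: TP=290, FP=55+8+53=116 → 290/406 = 0.7143
  6: TP=455, FP=61+11+118=190 → 455/645 = 0.7054
Highest is class '2' with precision = 0.864.

0.864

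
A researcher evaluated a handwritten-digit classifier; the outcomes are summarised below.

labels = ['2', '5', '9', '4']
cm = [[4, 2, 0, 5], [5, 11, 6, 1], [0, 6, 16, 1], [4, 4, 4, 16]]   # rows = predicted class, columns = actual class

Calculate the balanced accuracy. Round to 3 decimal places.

0.524

Balanced accuracy = mean of per-class recall.
  2: recall = 4/13 = 0.3077
  5: recall = 11/23 = 0.4783
  9: recall = 16/26 = 0.6154
  4: recall = 16/23 = 0.6957
Mean = (0.3077 + 0.4783 + 0.6154 + 0.6957) / 4 = 0.524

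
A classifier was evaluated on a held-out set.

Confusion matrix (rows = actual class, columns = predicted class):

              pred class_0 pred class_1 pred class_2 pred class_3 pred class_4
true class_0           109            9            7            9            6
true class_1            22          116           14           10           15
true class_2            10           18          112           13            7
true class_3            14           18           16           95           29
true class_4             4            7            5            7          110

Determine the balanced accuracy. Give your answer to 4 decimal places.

Balanced accuracy = mean of per-class recall.
  class_0: recall = 109/140 = 0.77857
  class_1: recall = 116/177 = 0.65537
  class_2: recall = 112/160 = 0.70000
  class_3: recall = 95/172 = 0.55233
  class_4: recall = 110/133 = 0.82707
Mean = (0.77857 + 0.65537 + 0.70000 + 0.55233 + 0.82707) / 5 = 0.7027

0.7027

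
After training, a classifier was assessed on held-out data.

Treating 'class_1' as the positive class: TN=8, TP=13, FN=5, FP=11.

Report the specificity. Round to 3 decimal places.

0.421

Specificity = TN/(TN+FP) = 8/(8+11) = 0.421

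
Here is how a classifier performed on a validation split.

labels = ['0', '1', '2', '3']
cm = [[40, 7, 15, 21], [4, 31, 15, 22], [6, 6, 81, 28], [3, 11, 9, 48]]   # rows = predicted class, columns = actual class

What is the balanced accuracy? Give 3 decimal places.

Balanced accuracy = mean of per-class recall.
  0: recall = 40/53 = 0.7547
  1: recall = 31/55 = 0.5636
  2: recall = 81/120 = 0.6750
  3: recall = 48/119 = 0.4034
Mean = (0.7547 + 0.5636 + 0.6750 + 0.4034) / 4 = 0.599

0.599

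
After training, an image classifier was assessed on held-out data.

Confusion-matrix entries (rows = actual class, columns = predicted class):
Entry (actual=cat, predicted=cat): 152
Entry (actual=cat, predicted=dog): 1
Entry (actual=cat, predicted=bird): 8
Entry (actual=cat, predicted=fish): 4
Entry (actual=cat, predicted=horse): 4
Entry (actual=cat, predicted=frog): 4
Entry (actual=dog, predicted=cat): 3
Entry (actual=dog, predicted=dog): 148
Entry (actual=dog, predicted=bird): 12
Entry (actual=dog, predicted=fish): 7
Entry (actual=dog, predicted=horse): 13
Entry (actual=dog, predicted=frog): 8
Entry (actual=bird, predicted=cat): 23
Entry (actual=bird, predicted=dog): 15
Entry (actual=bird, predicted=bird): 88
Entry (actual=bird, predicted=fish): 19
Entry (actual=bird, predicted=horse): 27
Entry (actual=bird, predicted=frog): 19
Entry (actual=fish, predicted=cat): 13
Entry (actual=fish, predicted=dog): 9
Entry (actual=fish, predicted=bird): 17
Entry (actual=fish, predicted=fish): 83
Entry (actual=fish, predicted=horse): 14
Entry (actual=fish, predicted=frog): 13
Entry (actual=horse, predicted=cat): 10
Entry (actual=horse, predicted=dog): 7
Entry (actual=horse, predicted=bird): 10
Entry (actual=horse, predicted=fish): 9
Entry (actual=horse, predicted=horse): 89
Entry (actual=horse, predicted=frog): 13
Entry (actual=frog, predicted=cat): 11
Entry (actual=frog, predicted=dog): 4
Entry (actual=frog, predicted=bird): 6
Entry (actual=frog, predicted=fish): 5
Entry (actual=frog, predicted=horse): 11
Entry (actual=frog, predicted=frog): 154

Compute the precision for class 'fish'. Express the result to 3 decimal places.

0.654

One-vs-rest for 'fish': TP = diagonal; FP = other classes predicted 'fish'; FN = 'fish' predicted as other.
precision = TP/(TP+FP).
fish: TP=83, FP=4+7+19+9+5=44 → 83/127 = 0.6535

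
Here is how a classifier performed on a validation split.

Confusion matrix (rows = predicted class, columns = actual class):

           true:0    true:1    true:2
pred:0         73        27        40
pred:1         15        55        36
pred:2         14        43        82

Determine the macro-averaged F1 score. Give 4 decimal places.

0.5439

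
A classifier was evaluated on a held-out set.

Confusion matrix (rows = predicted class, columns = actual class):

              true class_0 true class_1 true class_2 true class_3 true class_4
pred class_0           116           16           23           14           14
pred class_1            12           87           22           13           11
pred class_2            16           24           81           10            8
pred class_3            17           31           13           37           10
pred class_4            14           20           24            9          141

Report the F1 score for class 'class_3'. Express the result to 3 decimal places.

Take TP from the diagonal, FP from the rest of the 'class_3' prediction marginal, FN from the rest of the 'class_3' actual marginal.
F1 score = 2·TP/(2·TP+FP+FN).
class_3: TP=37, FP=17+31+13+10=71, FN=14+13+10+9=46 → 74/191 = 0.3874

0.387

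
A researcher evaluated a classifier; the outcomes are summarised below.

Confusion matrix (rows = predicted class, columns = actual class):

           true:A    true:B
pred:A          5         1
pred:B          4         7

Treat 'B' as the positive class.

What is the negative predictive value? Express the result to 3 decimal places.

NPV = TN/(TN+FN) = 5/(5+1) = 0.833

0.833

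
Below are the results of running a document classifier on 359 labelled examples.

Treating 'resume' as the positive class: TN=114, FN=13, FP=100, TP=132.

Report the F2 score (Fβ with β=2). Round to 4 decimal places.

Fβ = (1+β²)·TP / ((1+β²)·TP + β²·FN + FP), with β²=4
= 5·132 / (5·132 + 4·13 + 100) = 0.8128

0.8128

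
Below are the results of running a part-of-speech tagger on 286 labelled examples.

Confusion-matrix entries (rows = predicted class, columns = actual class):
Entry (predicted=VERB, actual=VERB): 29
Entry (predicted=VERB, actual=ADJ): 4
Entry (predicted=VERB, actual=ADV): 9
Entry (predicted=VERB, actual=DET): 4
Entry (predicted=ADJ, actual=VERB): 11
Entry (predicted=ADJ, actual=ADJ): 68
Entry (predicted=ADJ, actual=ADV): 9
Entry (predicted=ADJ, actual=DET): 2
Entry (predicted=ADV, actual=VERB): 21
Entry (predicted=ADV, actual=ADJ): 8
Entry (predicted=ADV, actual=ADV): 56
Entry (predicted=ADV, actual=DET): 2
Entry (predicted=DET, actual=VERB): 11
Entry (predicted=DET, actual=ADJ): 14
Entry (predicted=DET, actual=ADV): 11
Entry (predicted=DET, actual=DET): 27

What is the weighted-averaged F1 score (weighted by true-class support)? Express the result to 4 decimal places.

0.6276

Per-class F1 score (2·TP/(2·TP+FP+FN)):
  VERB: TP=29, FP=4+9+4=17, FN=11+21+11=43 → 58/118 = 0.49153
  ADJ: TP=68, FP=11+9+2=22, FN=4+8+14=26 → 136/184 = 0.73913
  ADV: TP=56, FP=21+8+2=31, FN=9+9+11=29 → 112/172 = 0.65116
  DET: TP=27, FP=11+14+11=36, FN=4+2+2=8 → 54/98 = 0.55102
Weighted-F1 score = Σ (supportᵢ/N)·F1 scoreᵢ with N=286: (72/286)·0.49153 + (94/286)·0.73913 + (85/286)·0.65116 + (35/286)·0.55102 = 0.6276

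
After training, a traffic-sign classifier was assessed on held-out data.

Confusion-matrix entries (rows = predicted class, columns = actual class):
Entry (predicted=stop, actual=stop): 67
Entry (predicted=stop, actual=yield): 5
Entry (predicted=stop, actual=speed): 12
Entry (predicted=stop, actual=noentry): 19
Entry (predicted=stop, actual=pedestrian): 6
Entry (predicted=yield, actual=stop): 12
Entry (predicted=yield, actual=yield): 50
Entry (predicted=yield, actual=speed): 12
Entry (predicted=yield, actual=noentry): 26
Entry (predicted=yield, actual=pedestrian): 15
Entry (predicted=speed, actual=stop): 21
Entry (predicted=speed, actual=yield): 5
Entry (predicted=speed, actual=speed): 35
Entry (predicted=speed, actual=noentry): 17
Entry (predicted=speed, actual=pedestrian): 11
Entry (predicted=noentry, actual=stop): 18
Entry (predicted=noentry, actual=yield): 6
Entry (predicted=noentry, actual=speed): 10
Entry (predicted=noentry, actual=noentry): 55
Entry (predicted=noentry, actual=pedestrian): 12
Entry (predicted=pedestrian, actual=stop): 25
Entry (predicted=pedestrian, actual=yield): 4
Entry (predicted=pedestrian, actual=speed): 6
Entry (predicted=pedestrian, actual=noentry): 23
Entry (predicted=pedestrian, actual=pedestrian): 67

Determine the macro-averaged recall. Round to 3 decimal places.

0.529

Per-class recall (TP/(TP+FN)):
  stop: TP=67, FN=12+21+18+25=76 → 67/143 = 0.4685
  yield: TP=50, FN=5+5+6+4=20 → 50/70 = 0.7143
  speed: TP=35, FN=12+12+10+6=40 → 35/75 = 0.4667
  noentry: TP=55, FN=19+26+17+23=85 → 55/140 = 0.3929
  pedestrian: TP=67, FN=6+15+11+12=44 → 67/111 = 0.6036
Macro-recall = mean = (0.4685 + 0.7143 + 0.4667 + 0.3929 + 0.6036) / 5 = 0.529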